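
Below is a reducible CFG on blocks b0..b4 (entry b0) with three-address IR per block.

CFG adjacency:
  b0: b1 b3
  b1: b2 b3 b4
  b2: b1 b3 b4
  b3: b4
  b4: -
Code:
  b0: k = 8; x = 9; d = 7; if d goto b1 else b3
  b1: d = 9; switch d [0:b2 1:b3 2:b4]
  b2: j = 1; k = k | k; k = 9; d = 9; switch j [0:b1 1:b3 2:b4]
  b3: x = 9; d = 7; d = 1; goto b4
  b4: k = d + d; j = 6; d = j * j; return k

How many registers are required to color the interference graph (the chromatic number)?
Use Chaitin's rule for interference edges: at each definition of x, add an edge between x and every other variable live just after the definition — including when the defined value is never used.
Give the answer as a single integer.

Answer: 3

Derivation:
Block summaries:
  b0 def {d,k,x} use ∅
  b1 def {d} use ∅
  b2 def {d,j,k} use {k}
  b3 def {d,x} use ∅
  b4 def {d,j,k} use {d}

Backward fixpoint:
  b0 li=∅ lo={k}
  b1 li={k} lo={d,k}
  b2 li={k} lo={d,k}
  b3 li=∅ lo={d}
  b4 li={d} lo=∅

Conflict graph:
  d↔{j,k}
  j↔{d,k}
  k↔{d,j,x}
  x↔{k}

Chromatic number:
  clique {d,j,k} ⇒ need ≥ 3
  3-colouring: c0={k}  c1={d,x}  c2={j}
  χ = 3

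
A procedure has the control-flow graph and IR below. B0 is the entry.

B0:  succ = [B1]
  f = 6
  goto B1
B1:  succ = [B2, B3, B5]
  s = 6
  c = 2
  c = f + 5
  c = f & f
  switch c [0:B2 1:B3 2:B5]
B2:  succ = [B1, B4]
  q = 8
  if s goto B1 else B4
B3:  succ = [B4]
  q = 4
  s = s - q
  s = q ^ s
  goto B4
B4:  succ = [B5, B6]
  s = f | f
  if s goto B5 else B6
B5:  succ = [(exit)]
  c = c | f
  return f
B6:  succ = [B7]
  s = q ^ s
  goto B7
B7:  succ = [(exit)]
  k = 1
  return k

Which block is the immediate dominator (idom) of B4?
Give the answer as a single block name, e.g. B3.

idom tree: B1←B0 B2←B1 B3←B1 B4←B1 B5←B1 B6←B4 B7←B6
Dom∩ at merges:
  B1: preds {B0,B2}: {B0} ∩ {B0,B1,B2} = {B0}; idom=B0
  B4: preds {B2,B3}: {B0,B1,B2} ∩ {B0,B1,B3} = {B0,B1}; idom=B1
  B5: preds {B1,B4}: {B0,B1} ∩ {B0,B1,B4} = {B0,B1}; idom=B1

idom(B4) = B1

Answer: B1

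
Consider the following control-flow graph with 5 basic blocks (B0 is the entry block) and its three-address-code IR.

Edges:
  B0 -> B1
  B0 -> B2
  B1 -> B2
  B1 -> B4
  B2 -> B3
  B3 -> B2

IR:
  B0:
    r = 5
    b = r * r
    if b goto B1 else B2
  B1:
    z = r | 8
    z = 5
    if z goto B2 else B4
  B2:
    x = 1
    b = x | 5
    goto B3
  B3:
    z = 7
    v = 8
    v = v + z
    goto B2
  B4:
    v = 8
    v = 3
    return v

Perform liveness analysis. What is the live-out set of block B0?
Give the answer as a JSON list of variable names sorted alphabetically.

Answer: ["r"]

Derivation:
Per-block:
  B0 def {b,r} use ∅
  B1 def {z} use {r}
  B2 def {b,x} use ∅
  B3 def {v,z} use ∅
  B4 def {v} use ∅

Backward fixpoint:
  B0: in=∅ out={r}
  B1: in={r} out=∅
  B2: in=∅ out=∅
  B3: in=∅ out=∅
  B4: in=∅ out=∅

live-out(B0) = ["r"]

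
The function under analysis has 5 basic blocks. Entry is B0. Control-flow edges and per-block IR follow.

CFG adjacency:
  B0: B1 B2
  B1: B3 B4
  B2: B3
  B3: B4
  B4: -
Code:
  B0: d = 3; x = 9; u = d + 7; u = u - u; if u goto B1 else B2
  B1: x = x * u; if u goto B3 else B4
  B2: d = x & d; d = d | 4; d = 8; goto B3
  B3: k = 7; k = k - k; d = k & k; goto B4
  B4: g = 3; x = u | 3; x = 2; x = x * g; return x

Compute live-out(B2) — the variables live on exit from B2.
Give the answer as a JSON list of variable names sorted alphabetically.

Answer: ["u"]

Analysis:
Per-block:
  B0: {d,u,x} / ∅
  B1: {x} / {u,x}
  B2: {d} / {d,x}
  B3: {d,k} / ∅
  B4: {g,x} / {u}

Liveness:
  B0: in=∅ out={d,u,x}
  B1: in={u,x} out={u}
  B2: in={d,u,x} out={u}
  B3: in={u} out={u}
  B4: in={u} out=∅

live-out(B2) = ["u"]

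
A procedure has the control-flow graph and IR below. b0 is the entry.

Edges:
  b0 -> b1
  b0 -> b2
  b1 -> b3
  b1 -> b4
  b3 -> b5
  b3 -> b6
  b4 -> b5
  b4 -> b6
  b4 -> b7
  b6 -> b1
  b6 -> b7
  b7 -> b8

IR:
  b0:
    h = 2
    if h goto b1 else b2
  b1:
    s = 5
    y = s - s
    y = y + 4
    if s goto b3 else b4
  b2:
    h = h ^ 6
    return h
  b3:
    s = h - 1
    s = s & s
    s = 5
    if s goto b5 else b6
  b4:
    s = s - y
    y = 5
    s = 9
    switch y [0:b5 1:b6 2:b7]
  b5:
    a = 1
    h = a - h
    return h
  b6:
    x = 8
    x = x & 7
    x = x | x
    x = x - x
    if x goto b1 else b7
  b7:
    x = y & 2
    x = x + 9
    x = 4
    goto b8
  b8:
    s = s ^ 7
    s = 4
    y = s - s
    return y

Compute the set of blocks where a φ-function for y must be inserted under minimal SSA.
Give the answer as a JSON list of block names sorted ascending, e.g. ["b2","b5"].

idom tree: b1←b0 b2←b0 b3←b1 b4←b1 b5←b1 b6←b1 b7←b1 b8←b7
Join-block Dom:
  b1: preds {b0,b6}: {b0} ∩ {b0,b1,b6} = {b0}; idom=b0
  b5: preds {b3,b4}: {b0,b1,b3} ∩ {b0,b1,b4} = {b0,b1}; idom=b1
  b6: preds {b3,b4}: {b0,b1,b3} ∩ {b0,b1,b4} = {b0,b1}; idom=b1
  b7: preds {b4,b6}: {b0,b1,b4} ∩ {b0,b1,b6} = {b0,b1}; idom=b1

DF walk-up:
  b1←b0: walk · to b0
  b1←b6: walk b6→b1 to b0
  b5←b3: walk b3 to b1
  b5←b4: walk b4 to b1
  b6←b3: walk b3 to b1
  b6←b4: walk b4 to b1
  b7←b4: walk b4 to b1
  b7←b6: walk b6 to b1
  b0 → ∅
  b1 → {b1}
  b2 → ∅
  b3 → {b5,b6}
  b4 → {b5,b6,b7}
  b5 → ∅
  b6 → {b1,b7}
  b7 → ∅
  b8 → ∅

φ for y: defs {b1,b4,b8}
  DF⁺ = {b1,b5,b6,b7}

Answer: ["b1", "b5", "b6", "b7"]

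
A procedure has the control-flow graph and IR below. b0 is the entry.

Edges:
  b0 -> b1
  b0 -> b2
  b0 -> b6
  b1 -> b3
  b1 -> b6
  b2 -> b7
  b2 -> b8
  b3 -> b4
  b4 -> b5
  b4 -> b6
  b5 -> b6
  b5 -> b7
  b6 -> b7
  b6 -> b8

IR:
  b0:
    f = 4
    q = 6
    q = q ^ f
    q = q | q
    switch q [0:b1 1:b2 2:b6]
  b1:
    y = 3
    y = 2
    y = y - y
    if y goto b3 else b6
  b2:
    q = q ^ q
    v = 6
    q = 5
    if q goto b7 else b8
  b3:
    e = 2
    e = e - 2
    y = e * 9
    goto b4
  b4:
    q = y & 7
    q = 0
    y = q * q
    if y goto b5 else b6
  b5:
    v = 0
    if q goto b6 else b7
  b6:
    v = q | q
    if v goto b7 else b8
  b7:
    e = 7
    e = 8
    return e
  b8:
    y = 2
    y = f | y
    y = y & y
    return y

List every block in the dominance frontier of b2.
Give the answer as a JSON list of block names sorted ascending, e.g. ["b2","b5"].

idom tree: b1←b0 b2←b0 b3←b1 b4←b3 b5←b4 b6←b0 b7←b0 b8←b0
Dom at joins:
  b6: preds {b0,b1,b4,b5}: {b0} ∩ {b0,b1} ∩ {b0,b1,b3,b4} ∩ {b0,b1,b3,b4,b5} = {b0}; idom=b0
  b7: preds {b2,b5,b6}: {b0,b2} ∩ {b0,b1,b3,b4,b5} ∩ {b0,b6} = {b0}; idom=b0
  b8: preds {b2,b6}: {b0,b2} ∩ {b0,b6} = {b0}; idom=b0

DF walk-up:
  b6←b0: walk · to b0
  b6←b1: walk b1 to b0
  b6←b4: walk b4→b3→b1 to b0
  b6←b5: walk b5→b4→b3→b1 to b0
  b7←b2: walk b2 to b0
  b7←b5: walk b5→b4→b3→b1 to b0
  b7←b6: walk b6 to b0
  b8←b2: walk b2 to b0
  b8←b6: walk b6 to b0
  DF(b0)=∅
  DF(b1)={b6,b7}
  DF(b2)={b7,b8}
  DF(b3)={b6,b7}
  DF(b4)={b6,b7}
  DF(b5)={b6,b7}
  DF(b6)={b7,b8}
  DF(b7)=∅
  DF(b8)=∅

DF(b2) = ["b7", "b8"]

Answer: ["b7", "b8"]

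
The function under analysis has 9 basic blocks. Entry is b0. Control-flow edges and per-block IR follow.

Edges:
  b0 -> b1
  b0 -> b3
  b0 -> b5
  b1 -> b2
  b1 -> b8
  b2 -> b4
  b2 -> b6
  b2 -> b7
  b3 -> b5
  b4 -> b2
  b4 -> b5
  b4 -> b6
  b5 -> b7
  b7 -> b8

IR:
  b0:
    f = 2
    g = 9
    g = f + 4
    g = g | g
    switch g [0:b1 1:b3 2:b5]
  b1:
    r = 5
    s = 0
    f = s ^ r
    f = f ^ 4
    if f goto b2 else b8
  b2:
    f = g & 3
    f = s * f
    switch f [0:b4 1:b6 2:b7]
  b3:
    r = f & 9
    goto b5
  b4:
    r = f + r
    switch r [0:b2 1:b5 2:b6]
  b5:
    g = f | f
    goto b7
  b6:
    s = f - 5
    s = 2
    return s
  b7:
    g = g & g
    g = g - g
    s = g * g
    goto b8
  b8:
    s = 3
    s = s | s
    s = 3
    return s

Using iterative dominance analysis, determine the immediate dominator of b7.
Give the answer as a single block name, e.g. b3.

Answer: b0

Working:
idom tree: b1←b0 b2←b1 b3←b0 b4←b2 b5←b0 b6←b2 b7←b0 b8←b0
Dom at joins:
  b2: preds {b1,b4}: {b0,b1} ∩ {b0,b1,b2,b4} = {b0,b1}; idom=b1
  b5: preds {b0,b3,b4}: {b0} ∩ {b0,b3} ∩ {b0,b1,b2,b4} = {b0}; idom=b0
  b6: preds {b2,b4}: {b0,b1,b2} ∩ {b0,b1,b2,b4} = {b0,b1,b2}; idom=b2
  b7: preds {b2,b5}: {b0,b1,b2} ∩ {b0,b5} = {b0}; idom=b0
  b8: preds {b1,b7}: {b0,b1} ∩ {b0,b7} = {b0}; idom=b0

idom(b7) = b0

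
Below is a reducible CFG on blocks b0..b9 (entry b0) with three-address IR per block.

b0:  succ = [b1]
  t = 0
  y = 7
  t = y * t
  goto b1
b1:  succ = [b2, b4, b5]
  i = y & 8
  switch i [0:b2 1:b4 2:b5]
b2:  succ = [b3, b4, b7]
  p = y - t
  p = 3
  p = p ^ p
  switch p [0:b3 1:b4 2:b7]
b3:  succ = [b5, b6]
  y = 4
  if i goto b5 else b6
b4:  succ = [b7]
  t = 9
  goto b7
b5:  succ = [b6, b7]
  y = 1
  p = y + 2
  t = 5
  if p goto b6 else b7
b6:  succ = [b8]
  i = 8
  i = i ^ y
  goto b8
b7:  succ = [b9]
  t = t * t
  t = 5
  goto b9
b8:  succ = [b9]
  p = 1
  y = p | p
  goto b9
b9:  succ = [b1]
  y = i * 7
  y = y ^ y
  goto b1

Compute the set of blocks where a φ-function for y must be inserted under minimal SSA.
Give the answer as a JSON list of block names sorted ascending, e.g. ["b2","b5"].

idom tree: b1←b0 b2←b1 b3←b2 b4←b1 b5←b1 b6←b1 b7←b1 b8←b6 b9←b1
Join-block Dom:
  b1: preds {b0,b9}: {b0} ∩ {b0,b1,b9} = {b0}; idom=b0
  b4: preds {b1,b2}: {b0,b1} ∩ {b0,b1,b2} = {b0,b1}; idom=b1
  b5: preds {b1,b3}: {b0,b1} ∩ {b0,b1,b2,b3} = {b0,b1}; idom=b1
  b6: preds {b3,b5}: {b0,b1,b2,b3} ∩ {b0,b1,b5} = {b0,b1}; idom=b1
  b7: preds {b2,b4,b5}: {b0,b1,b2} ∩ {b0,b1,b4} ∩ {b0,b1,b5} = {b0,b1}; idom=b1
  b9: preds {b7,b8}: {b0,b1,b7} ∩ {b0,b1,b6,b8} = {b0,b1}; idom=b1

DF walk-up:
  b1←b0: walk · to b0
  b1←b9: walk b9→b1 to b0
  b4←b1: walk · to b1
  b4←b2: walk b2 to b1
  b5←b1: walk · to b1
  b5←b3: walk b3→b2 to b1
  b6←b3: walk b3→b2 to b1
  b6←b5: walk b5 to b1
  b7←b2: walk b2 to b1
  b7←b4: walk b4 to b1
  b7←b5: walk b5 to b1
  b9←b7: walk b7 to b1
  b9←b8: walk b8→b6 to b1
  b0: DF=∅
  b1: DF={b1}
  b2: DF={b4,b5,b6,b7}
  b3: DF={b5,b6}
  b4: DF={b7}
  b5: DF={b6,b7}
  b6: DF={b9}
  b7: DF={b9}
  b8: DF={b9}
  b9: DF={b1}

φ for y: defs {b0,b3,b5,b8,b9}
  DF⁺ = {b1,b5,b6,b7,b9}

Answer: ["b1", "b5", "b6", "b7", "b9"]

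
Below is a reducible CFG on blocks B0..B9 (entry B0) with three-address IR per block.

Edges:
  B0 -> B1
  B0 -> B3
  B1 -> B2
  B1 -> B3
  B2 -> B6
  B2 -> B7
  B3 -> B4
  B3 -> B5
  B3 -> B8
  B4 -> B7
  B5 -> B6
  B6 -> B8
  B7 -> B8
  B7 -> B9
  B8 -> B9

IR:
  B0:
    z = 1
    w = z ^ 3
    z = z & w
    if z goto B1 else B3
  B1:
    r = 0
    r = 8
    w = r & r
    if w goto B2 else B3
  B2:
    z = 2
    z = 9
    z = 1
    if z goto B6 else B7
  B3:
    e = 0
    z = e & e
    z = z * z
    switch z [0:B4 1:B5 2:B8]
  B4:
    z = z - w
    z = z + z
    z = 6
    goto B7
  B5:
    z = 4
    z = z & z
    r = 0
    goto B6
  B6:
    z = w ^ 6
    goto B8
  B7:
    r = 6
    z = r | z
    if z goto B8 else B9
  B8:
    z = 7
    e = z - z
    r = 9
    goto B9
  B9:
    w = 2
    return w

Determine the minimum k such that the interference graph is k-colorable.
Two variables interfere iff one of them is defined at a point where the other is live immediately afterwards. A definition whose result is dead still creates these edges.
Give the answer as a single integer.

Answer: 3

Analysis:
Per-block:
  B0: def={w,z} ue=∅
  B1: def={r,w} ue=∅
  B2: def={z} ue=∅
  B3: def={e,z} ue=∅
  B4: def={z} ue={w,z}
  B5: def={r,z} ue=∅
  B6: def={z} ue={w}
  B7: def={r,z} ue={z}
  B8: def={e,r,z} ue=∅
  B9: def={w} ue=∅

Liveness:
  B0: in=∅ out={w}
  B1: in=∅ out={w}
  B2: in={w} out={w,z}
  B3: in={w} out={w,z}
  B4: in={w,z} out={z}
  B5: in={w} out={w}
  B6: in={w} out=∅
  B7: in={z} out=∅
  B8: in=∅ out=∅
  B9: in=∅ out=∅

Interference:
  e: {w}
  r: {w,z}
  w: {e,r,z}
  z: {r,w}

Chromatic number:
  {r,w,z} pairwise interfere (3-clique) ⇒ χ ≥ 3
  3-colouring: r0={w}  r1={e,r}  r2={z}
  χ = 3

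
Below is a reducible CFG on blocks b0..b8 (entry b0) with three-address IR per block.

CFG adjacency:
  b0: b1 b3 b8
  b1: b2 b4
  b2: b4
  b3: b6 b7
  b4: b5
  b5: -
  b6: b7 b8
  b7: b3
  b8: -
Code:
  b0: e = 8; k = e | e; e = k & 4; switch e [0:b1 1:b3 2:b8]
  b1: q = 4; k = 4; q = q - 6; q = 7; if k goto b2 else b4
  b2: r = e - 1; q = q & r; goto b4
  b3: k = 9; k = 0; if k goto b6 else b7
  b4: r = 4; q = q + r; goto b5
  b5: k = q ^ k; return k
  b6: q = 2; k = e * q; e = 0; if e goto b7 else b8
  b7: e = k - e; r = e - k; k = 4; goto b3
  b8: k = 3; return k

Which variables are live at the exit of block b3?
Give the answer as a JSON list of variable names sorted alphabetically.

Per-block:
  b0: def={e,k} ue=∅
  b1: def={k,q} ue=∅
  b2: def={q,r} ue={e,q}
  b3: def={k} ue=∅
  b4: def={q,r} ue={q}
  b5: def={k} ue={k,q}
  b6: def={e,k,q} ue={e}
  b7: def={e,k,r} ue={e,k}
  b8: def={k} ue=∅

Backward fixpoint:
  b0: in=∅ out={e}
  b1: in={e} out={e,k,q}
  b2: in={e,k,q} out={k,q}
  b3: in={e} out={e,k}
  b4: in={k,q} out={k,q}
  b5: in={k,q} out=∅
  b6: in={e} out={e,k}
  b7: in={e,k} out={e}
  b8: in=∅ out=∅

live-out(b3) = ["e", "k"]

Answer: ["e", "k"]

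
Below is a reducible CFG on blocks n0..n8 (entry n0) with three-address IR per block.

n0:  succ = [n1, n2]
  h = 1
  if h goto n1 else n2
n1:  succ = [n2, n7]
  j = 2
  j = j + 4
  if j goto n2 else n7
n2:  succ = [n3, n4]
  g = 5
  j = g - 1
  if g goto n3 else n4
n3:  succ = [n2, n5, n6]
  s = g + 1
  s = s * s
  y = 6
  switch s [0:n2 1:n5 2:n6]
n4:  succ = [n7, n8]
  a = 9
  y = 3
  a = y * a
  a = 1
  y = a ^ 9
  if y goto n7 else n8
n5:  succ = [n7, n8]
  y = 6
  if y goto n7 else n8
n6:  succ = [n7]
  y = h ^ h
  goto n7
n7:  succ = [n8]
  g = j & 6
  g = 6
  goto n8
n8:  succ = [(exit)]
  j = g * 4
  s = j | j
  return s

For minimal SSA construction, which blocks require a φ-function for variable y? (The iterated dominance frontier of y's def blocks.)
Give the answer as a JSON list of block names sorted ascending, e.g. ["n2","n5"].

Answer: ["n2", "n7", "n8"]

Analysis:
idom tree: n1←n0 n2←n0 n3←n2 n4←n2 n5←n3 n6←n3 n7←n0 n8←n0
Join-block Dom:
  n2: preds {n0,n1,n3}: {n0} ∩ {n0,n1} ∩ {n0,n2,n3} = {n0}; idom=n0
  n7: preds {n1,n4,n5,n6}: {n0,n1} ∩ {n0,n2,n4} ∩ {n0,n2,n3,n5} ∩ {n0,n2,n3,n6} = {n0}; idom=n0
  n8: preds {n4,n5,n7}: {n0,n2,n4} ∩ {n0,n2,n3,n5} ∩ {n0,n7} = {n0}; idom=n0

DF derivation:
  join n2 pred n0: · stop@n0
  join n2 pred n1: n1 stop@n0
  join n2 pred n3: n3→n2 stop@n0
  join n7 pred n1: n1 stop@n0
  join n7 pred n4: n4→n2 stop@n0
  join n7 pred n5: n5→n3→n2 stop@n0
  join n7 pred n6: n6→n3→n2 stop@n0
  join n8 pred n4: n4→n2 stop@n0
  join n8 pred n5: n5→n3→n2 stop@n0
  join n8 pred n7: n7 stop@n0
  n0 → ∅
  n1 → {n2,n7}
  n2 → {n2,n7,n8}
  n3 → {n2,n7,n8}
  n4 → {n7,n8}
  n5 → {n7,n8}
  n6 → {n7}
  n7 → {n8}
  n8 → ∅

φ for y: defs {n3,n4,n5,n6}
  DF⁺ = {n2,n7,n8}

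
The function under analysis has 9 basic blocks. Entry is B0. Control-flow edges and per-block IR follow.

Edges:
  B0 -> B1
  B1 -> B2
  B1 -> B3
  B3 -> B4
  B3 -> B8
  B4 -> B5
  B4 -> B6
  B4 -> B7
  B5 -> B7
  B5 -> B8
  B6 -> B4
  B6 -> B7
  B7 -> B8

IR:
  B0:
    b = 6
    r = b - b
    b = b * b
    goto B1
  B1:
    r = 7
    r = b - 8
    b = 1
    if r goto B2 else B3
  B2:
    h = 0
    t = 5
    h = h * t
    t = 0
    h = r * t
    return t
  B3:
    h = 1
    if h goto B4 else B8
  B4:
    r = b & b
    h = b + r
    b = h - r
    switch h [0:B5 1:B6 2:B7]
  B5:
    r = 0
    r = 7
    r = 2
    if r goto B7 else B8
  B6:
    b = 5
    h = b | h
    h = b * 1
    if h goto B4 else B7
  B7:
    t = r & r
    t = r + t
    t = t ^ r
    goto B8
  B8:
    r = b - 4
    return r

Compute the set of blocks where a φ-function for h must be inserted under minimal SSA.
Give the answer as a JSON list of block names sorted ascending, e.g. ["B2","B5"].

idom tree: B1←B0 B2←B1 B3←B1 B4←B3 B5←B4 B6←B4 B7←B4 B8←B3
Join-block Dom:
  B4: preds {B3,B6}: {B0,B1,B3} ∩ {B0,B1,B3,B4,B6} = {B0,B1,B3}; idom=B3
  B7: preds {B4,B5,B6}: {B0,B1,B3,B4} ∩ {B0,B1,B3,B4,B5} ∩ {B0,B1,B3,B4,B6} = {B0,B1,B3,B4}; idom=B4
  B8: preds {B3,B5,B7}: {B0,B1,B3} ∩ {B0,B1,B3,B4,B5} ∩ {B0,B1,B3,B4,B7} = {B0,B1,B3}; idom=B3

DF walk-up:
  join B4 pred B3: · stop@B3
  join B4 pred B6: B6→B4 stop@B3
  join B7 pred B4: · stop@B4
  join B7 pred B5: B5 stop@B4
  join B7 pred B6: B6 stop@B4
  join B8 pred B3: · stop@B3
  join B8 pred B5: B5→B4 stop@B3
  join B8 pred B7: B7→B4 stop@B3
  DF(B0)=∅
  DF(B1)=∅
  DF(B2)=∅
  DF(B3)=∅
  DF(B4)={B4,B8}
  DF(B5)={B7,B8}
  DF(B6)={B4,B7}
  DF(B7)={B8}
  DF(B8)=∅

φ for h: defs {B2,B3,B4,B6}
  DF⁺ = {B4,B7,B8}

Answer: ["B4", "B7", "B8"]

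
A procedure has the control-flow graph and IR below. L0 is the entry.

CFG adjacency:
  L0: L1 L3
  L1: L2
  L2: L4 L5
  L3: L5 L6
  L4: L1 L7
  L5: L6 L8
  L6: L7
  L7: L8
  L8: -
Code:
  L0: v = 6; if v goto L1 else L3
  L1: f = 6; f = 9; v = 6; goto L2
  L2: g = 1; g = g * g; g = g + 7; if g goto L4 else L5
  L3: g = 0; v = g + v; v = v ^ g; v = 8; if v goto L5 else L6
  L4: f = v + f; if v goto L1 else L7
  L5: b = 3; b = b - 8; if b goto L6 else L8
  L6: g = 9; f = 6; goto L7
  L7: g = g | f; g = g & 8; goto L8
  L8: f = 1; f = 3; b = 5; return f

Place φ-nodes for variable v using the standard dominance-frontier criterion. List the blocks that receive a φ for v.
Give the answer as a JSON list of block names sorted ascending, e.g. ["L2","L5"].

Answer: ["L1", "L5", "L6", "L7", "L8"]

Derivation:
idom tree: L1←L0 L2←L1 L3←L0 L4←L2 L5←L0 L6←L0 L7←L0 L8←L0
Dom∩ at merges:
  L1: preds {L0,L4}: {L0} ∩ {L0,L1,L2,L4} = {L0}; idom=L0
  L5: preds {L2,L3}: {L0,L1,L2} ∩ {L0,L3} = {L0}; idom=L0
  L6: preds {L3,L5}: {L0,L3} ∩ {L0,L5} = {L0}; idom=L0
  L7: preds {L4,L6}: {L0,L1,L2,L4} ∩ {L0,L6} = {L0}; idom=L0
  L8: preds {L5,L7}: {L0,L5} ∩ {L0,L7} = {L0}; idom=L0

Frontier:
  L1←L0: walk · to L0
  L1←L4: walk L4→L2→L1 to L0
  L5←L2: walk L2→L1 to L0
  L5←L3: walk L3 to L0
  L6←L3: walk L3 to L0
  L6←L5: walk L5 to L0
  L7←L4: walk L4→L2→L1 to L0
  L7←L6: walk L6 to L0
  L8←L5: walk L5 to L0
  L8←L7: walk L7 to L0
  L0: DF=∅
  L1: DF={L1,L5,L7}
  L2: DF={L1,L5,L7}
  L3: DF={L5,L6}
  L4: DF={L1,L7}
  L5: DF={L6,L8}
  L6: DF={L7}
  L7: DF={L8}
  L8: DF=∅

φ for v: defs {L0,L1,L3}
  DF⁺ = {L1,L5,L6,L7,L8}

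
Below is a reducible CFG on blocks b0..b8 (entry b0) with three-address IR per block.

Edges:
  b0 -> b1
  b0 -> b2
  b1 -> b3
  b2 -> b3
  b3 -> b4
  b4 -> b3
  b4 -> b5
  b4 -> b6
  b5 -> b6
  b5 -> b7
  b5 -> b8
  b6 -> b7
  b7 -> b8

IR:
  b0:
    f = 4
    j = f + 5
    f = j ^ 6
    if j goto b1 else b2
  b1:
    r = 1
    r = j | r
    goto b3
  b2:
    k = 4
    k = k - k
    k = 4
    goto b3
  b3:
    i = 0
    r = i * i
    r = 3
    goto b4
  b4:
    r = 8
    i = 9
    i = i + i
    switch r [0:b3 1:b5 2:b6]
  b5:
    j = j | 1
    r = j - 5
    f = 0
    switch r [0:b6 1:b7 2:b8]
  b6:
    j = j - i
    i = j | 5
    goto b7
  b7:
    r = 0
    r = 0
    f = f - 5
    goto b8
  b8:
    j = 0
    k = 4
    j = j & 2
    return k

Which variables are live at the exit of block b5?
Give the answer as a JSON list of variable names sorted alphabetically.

Answer: ["f", "i", "j"]

Analysis:
Per-block:
  b0: {f,j} / ∅
  b1: {r} / {j}
  b2: {k} / ∅
  b3: {i,r} / ∅
  b4: {i,r} / ∅
  b5: {f,j,r} / {j}
  b6: {i,j} / {i,j}
  b7: {f,r} / {f}
  b8: {j,k} / ∅

Backward fixpoint:
  b0 li=∅ lo={f,j}
  b1 li={f,j} lo={f,j}
  b2 li={f,j} lo={f,j}
  b3 li={f,j} lo={f,j}
  b4 li={f,j} lo={f,i,j}
  b5 li={i,j} lo={f,i,j}
  b6 li={f,i,j} lo={f}
  b7 li={f} lo=∅
  b8 li=∅ lo=∅

live-out(b5) = ["f", "i", "j"]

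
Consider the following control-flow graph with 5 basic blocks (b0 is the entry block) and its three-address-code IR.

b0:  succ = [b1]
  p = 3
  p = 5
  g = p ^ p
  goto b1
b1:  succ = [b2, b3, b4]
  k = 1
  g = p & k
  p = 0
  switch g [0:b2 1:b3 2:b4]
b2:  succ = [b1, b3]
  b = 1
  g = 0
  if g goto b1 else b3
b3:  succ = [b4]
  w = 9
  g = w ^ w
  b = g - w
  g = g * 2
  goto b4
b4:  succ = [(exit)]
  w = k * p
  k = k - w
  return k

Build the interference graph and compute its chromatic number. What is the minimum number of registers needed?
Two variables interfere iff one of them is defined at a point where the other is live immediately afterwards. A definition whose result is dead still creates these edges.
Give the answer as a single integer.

def/use:
  b0: {g,p} / ∅
  b1: {g,k,p} / {p}
  b2: {b,g} / ∅
  b3: {b,g,w} / ∅
  b4: {k,w} / {k,p}

Live sets:
  b0 li=∅ lo={p}
  b1 li={p} lo={k,p}
  b2 li={k,p} lo={k,p}
  b3 li={k,p} lo={k,p}
  b4 li={k,p} lo=∅

Conflict graph:
  b — {g,k,p}
  g — {b,k,p,w}
  k — {b,g,p,w}
  p — {b,g,k,w}
  w — {g,k,p}

Registers:
  clique {b,g,k,p} ⇒ need ≥ 4
  4-colouring: R0={g}  R1={k}  R2={p}  R3={b,w}
  χ = 4

Answer: 4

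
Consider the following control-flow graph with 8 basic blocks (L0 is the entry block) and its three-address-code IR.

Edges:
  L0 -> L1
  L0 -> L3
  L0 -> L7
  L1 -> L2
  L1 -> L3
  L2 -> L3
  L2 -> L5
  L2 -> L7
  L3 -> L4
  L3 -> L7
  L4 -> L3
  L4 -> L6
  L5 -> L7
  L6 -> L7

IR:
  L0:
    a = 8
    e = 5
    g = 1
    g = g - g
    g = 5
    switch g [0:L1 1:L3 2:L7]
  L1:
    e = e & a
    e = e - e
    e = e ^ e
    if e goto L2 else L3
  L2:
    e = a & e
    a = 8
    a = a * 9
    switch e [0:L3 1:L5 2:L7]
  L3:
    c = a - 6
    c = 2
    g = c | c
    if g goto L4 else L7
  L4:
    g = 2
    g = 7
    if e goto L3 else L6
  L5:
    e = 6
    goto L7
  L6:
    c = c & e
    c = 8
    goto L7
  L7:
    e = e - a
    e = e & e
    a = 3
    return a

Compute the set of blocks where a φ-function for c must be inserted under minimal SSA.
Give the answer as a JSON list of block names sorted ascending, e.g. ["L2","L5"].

idom tree: L1←L0 L2←L1 L3←L0 L4←L3 L5←L2 L6←L4 L7←L0
Dom∩ at merges:
  L3: preds {L0,L1,L2,L4}: {L0} ∩ {L0,L1} ∩ {L0,L1,L2} ∩ {L0,L3,L4} = {L0}; idom=L0
  L7: preds {L0,L2,L3,L5,L6}: {L0} ∩ {L0,L1,L2} ∩ {L0,L3} ∩ {L0,L1,L2,L5} ∩ {L0,L3,L4,L6} = {L0}; idom=L0

Frontier:
  L3←L0: walk · to L0
  L3←L1: walk L1 to L0
  L3←L2: walk L2→L1 to L0
  L3←L4: walk L4→L3 to L0
  L7←L0: walk · to L0
  L7←L2: walk L2→L1 to L0
  L7←L3: walk L3 to L0
  L7←L5: walk L5→L2→L1 to L0
  L7←L6: walk L6→L4→L3 to L0
  L0 → ∅
  L1 → {L3,L7}
  L2 → {L3,L7}
  L3 → {L3,L7}
  L4 → {L3,L7}
  L5 → {L7}
  L6 → {L7}
  L7 → ∅

φ for c: defs {L3,L6}
  DF⁺ = {L3,L7}

Answer: ["L3", "L7"]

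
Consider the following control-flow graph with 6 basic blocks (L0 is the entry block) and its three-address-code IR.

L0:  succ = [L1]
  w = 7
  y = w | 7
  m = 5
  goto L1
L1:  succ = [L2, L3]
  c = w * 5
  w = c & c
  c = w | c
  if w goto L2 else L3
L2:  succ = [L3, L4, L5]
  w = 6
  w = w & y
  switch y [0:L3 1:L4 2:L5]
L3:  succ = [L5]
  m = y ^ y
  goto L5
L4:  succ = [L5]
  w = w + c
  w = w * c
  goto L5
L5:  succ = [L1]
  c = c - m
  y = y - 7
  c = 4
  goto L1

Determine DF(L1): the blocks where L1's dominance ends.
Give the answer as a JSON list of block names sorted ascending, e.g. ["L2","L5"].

Answer: ["L1"]

Working:
idom tree: L1←L0 L2←L1 L3←L1 L4←L2 L5←L1
Dom∩ at merges:
  L1: preds {L0,L5}: {L0} ∩ {L0,L1,L5} = {L0}; idom=L0
  L3: preds {L1,L2}: {L0,L1} ∩ {L0,L1,L2} = {L0,L1}; idom=L1
  L5: preds {L2,L3,L4}: {L0,L1,L2} ∩ {L0,L1,L3} ∩ {L0,L1,L2,L4} = {L0,L1}; idom=L1

DF derivation:
  L1←L0: walk · to L0
  L1←L5: walk L5→L1 to L0
  L3←L1: walk · to L1
  L3←L2: walk L2 to L1
  L5←L2: walk L2 to L1
  L5←L3: walk L3 to L1
  L5←L4: walk L4→L2 to L1
  L0: DF=∅
  L1: DF={L1}
  L2: DF={L3,L5}
  L3: DF={L5}
  L4: DF={L5}
  L5: DF={L1}

DF(L1) = ["L1"]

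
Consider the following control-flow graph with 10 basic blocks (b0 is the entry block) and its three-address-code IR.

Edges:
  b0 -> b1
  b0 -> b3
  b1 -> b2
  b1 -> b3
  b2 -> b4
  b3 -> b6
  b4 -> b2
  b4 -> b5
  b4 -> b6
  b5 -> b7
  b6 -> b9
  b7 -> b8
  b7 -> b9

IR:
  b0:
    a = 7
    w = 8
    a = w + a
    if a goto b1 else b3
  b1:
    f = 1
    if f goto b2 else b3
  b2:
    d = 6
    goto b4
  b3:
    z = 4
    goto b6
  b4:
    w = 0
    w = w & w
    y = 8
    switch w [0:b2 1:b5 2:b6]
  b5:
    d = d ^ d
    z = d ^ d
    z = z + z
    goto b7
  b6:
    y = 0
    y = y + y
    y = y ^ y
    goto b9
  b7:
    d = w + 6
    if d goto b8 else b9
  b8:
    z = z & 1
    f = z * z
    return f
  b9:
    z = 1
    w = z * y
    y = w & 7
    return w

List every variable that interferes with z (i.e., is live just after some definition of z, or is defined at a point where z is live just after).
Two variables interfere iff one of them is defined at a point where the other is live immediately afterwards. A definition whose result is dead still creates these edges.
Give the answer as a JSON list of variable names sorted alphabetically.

Answer: ["d", "w", "y"]

Working:
def/use:
  b0: {a,w} / ∅
  b1: {f} / ∅
  b2: {d} / ∅
  b3: {z} / ∅
  b4: {w,y} / ∅
  b5: {d,z} / {d}
  b6: {y} / ∅
  b7: {d} / {w}
  b8: {f,z} / {z}
  b9: {w,y,z} / {y}

Backward fixpoint:
  b0 li=∅ lo=∅
  b1 li=∅ lo=∅
  b2 li=∅ lo={d}
  b3 li=∅ lo=∅
  b4 li={d} lo={d,w,y}
  b5 li={d,w,y} lo={w,y,z}
  b6 li=∅ lo={y}
  b7 li={w,y,z} lo={y,z}
  b8 li={z} lo=∅
  b9 li={y} lo=∅

Conflict graph:
  a — {w}
  d — {w,y,z}
  f — ∅
  w — {a,d,y,z}
  y — {d,w,z}
  z — {d,w,y}

N(z) = ["d", "w", "y"]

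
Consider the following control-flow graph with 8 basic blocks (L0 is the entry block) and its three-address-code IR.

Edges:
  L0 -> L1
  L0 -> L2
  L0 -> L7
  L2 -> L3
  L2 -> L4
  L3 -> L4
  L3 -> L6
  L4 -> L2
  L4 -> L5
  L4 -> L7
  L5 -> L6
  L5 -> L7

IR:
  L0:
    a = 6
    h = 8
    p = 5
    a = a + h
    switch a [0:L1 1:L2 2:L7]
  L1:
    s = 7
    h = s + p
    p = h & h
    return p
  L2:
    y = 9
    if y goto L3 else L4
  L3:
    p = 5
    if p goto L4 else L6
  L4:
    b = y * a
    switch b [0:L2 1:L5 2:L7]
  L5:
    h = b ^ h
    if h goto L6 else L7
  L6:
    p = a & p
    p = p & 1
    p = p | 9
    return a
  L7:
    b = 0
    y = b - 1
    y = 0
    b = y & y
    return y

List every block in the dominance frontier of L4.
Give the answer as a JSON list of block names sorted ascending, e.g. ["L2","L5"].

Answer: ["L2", "L6", "L7"]

Working:
idom tree: L1←L0 L2←L0 L3←L2 L4←L2 L5←L4 L6←L2 L7←L0
Join-block Dom:
  L2: preds {L0,L4}: {L0} ∩ {L0,L2,L4} = {L0}; idom=L0
  L4: preds {L2,L3}: {L0,L2} ∩ {L0,L2,L3} = {L0,L2}; idom=L2
  L6: preds {L3,L5}: {L0,L2,L3} ∩ {L0,L2,L4,L5} = {L0,L2}; idom=L2
  L7: preds {L0,L4,L5}: {L0} ∩ {L0,L2,L4} ∩ {L0,L2,L4,L5} = {L0}; idom=L0

DF walk-up:
  join L2 pred L0: · stop@L0
  join L2 pred L4: L4→L2 stop@L0
  join L4 pred L2: · stop@L2
  join L4 pred L3: L3 stop@L2
  join L6 pred L3: L3 stop@L2
  join L6 pred L5: L5→L4 stop@L2
  join L7 pred L0: · stop@L0
  join L7 pred L4: L4→L2 stop@L0
  join L7 pred L5: L5→L4→L2 stop@L0
  DF(L0)=∅
  DF(L1)=∅
  DF(L2)={L2,L7}
  DF(L3)={L4,L6}
  DF(L4)={L2,L6,L7}
  DF(L5)={L6,L7}
  DF(L6)=∅
  DF(L7)=∅

DF(L4) = ["L2", "L6", "L7"]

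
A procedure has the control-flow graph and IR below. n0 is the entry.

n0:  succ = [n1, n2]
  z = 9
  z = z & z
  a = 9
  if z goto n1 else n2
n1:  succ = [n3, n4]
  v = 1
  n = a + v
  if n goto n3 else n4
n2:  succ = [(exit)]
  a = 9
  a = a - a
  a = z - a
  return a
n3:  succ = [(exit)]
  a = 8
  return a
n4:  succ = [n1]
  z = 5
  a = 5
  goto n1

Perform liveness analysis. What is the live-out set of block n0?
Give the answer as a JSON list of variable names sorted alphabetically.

Per-block:
  n0 def {a,z} use ∅
  n1 def {n,v} use {a}
  n2 def {a} use {z}
  n3 def {a} use ∅
  n4 def {a,z} use ∅

Live sets:
  live n0: ∅→{a,z}
  live n1: {a}→∅
  live n2: {z}→∅
  live n3: ∅→∅
  live n4: ∅→{a}

live-out(n0) = ["a", "z"]

Answer: ["a", "z"]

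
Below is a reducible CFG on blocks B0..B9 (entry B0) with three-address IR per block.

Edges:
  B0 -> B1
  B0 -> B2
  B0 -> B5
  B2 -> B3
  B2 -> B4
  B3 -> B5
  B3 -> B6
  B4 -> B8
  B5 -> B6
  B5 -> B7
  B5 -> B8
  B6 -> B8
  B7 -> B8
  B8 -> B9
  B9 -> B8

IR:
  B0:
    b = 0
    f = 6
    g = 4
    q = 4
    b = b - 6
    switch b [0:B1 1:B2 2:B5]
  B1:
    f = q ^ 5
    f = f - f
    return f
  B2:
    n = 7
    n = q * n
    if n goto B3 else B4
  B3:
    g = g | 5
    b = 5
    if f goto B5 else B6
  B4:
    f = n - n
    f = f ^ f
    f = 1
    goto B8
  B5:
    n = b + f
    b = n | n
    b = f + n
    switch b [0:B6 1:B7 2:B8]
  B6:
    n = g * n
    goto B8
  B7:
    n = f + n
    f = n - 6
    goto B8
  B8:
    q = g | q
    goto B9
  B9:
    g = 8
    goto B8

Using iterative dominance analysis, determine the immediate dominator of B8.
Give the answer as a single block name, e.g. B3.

idom tree: B1←B0 B2←B0 B3←B2 B4←B2 B5←B0 B6←B0 B7←B5 B8←B0 B9←B8
Dom at joins:
  B5: preds {B0,B3}: {B0} ∩ {B0,B2,B3} = {B0}; idom=B0
  B6: preds {B3,B5}: {B0,B2,B3} ∩ {B0,B5} = {B0}; idom=B0
  B8: preds {B4,B5,B6,B7,B9}: {B0,B2,B4} ∩ {B0,B5} ∩ {B0,B6} ∩ {B0,B5,B7} ∩ {B0,B8,B9} = {B0}; idom=B0

idom(B8) = B0

Answer: B0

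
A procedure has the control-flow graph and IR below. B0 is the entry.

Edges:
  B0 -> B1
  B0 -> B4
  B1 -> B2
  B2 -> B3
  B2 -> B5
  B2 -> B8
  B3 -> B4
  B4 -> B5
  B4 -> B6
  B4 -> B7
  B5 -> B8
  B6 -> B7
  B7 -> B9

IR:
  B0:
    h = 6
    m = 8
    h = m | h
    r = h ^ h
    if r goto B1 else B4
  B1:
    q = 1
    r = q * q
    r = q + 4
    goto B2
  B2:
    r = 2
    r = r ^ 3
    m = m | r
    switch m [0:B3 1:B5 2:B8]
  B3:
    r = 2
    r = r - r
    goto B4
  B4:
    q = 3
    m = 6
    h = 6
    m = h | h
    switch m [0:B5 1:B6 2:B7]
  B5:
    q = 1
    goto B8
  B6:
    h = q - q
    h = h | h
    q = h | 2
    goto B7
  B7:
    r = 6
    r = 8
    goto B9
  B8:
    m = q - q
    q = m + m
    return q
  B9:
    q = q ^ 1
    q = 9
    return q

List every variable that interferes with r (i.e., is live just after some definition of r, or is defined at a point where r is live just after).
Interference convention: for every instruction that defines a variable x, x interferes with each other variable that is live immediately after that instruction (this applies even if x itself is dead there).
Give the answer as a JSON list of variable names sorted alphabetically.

Per-block:
  B0 def {h,m,r} use ∅
  B1 def {q,r} use ∅
  B2 def {m,r} use {m}
  B3 def {r} use ∅
  B4 def {h,m,q} use ∅
  B5 def {q} use ∅
  B6 def {h,q} use {q}
  B7 def {r} use ∅
  B8 def {m,q} use {q}
  B9 def {q} use {q}

Live sets:
  live B0: ∅→{m}
  live B1: {m}→{m,q}
  live B2: {m,q}→{q}
  live B3: ∅→∅
  live B4: ∅→{q}
  live B5: ∅→{q}
  live B6: {q}→{q}
  live B7: {q}→{q}
  live B8: {q}→∅
  live B9: {q}→∅

Interfere edges:
  h — {m,q}
  m — {h,q,r}
  q — {h,m,r}
  r — {m,q}

N(r) = ["m", "q"]

Answer: ["m", "q"]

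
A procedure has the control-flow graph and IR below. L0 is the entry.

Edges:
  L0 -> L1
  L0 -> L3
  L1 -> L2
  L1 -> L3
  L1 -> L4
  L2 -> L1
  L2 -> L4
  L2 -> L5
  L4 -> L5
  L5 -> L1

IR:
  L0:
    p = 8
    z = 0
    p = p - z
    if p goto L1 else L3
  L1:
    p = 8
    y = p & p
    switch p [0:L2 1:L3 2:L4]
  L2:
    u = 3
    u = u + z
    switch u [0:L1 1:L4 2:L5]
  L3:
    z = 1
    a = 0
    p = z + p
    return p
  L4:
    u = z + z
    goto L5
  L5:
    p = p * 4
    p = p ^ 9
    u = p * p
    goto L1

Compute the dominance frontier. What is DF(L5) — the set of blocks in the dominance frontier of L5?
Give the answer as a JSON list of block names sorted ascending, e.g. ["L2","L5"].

Answer: ["L1"]

Working:
idom tree: L1←L0 L2←L1 L3←L0 L4←L1 L5←L1
Dom at joins:
  L1: preds {L0,L2,L5}: {L0} ∩ {L0,L1,L2} ∩ {L0,L1,L5} = {L0}; idom=L0
  L3: preds {L0,L1}: {L0} ∩ {L0,L1} = {L0}; idom=L0
  L4: preds {L1,L2}: {L0,L1} ∩ {L0,L1,L2} = {L0,L1}; idom=L1
  L5: preds {L2,L4}: {L0,L1,L2} ∩ {L0,L1,L4} = {L0,L1}; idom=L1

Frontier:
  L1←L0: walk · to L0
  L1←L2: walk L2→L1 to L0
  L1←L5: walk L5→L1 to L0
  L3←L0: walk · to L0
  L3←L1: walk L1 to L0
  L4←L1: walk · to L1
  L4←L2: walk L2 to L1
  L5←L2: walk L2 to L1
  L5←L4: walk L4 to L1
  L0 → ∅
  L1 → {L1,L3}
  L2 → {L1,L4,L5}
  L3 → ∅
  L4 → {L5}
  L5 → {L1}

DF(L5) = ["L1"]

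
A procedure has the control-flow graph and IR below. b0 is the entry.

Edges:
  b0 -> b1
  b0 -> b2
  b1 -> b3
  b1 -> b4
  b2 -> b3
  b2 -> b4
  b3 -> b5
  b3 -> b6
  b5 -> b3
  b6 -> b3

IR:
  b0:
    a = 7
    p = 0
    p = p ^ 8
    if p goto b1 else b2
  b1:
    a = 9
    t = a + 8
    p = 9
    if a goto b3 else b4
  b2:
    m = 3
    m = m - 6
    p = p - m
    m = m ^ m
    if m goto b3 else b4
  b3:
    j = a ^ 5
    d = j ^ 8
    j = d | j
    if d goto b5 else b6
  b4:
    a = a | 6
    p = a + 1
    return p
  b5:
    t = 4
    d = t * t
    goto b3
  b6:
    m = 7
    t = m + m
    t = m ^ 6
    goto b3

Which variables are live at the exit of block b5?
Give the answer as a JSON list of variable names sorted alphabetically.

Answer: ["a"]

Analysis:
def/use:
  b0 def {a,p} use ∅
  b1 def {a,p,t} use ∅
  b2 def {m,p} use {p}
  b3 def {d,j} use {a}
  b4 def {a,p} use {a}
  b5 def {d,t} use ∅
  b6 def {m,t} use ∅

Live sets:
  b0 li=∅ lo={a,p}
  b1 li=∅ lo={a}
  b2 li={a,p} lo={a}
  b3 li={a} lo={a}
  b4 li={a} lo=∅
  b5 li={a} lo={a}
  b6 li={a} lo={a}

live-out(b5) = ["a"]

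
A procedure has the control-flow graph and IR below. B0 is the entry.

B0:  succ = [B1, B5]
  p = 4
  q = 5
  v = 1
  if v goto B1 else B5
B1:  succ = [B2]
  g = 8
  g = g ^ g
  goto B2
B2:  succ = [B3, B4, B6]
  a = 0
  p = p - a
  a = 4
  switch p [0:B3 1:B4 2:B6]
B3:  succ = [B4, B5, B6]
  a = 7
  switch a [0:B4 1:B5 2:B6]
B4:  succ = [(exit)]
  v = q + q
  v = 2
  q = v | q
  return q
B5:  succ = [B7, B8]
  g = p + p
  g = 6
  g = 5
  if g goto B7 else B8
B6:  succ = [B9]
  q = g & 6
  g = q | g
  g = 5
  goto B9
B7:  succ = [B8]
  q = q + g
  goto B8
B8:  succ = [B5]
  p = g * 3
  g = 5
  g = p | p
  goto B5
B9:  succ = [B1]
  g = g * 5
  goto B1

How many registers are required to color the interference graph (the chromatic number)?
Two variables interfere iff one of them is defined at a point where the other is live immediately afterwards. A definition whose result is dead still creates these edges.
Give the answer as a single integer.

Answer: 4

Derivation:
def/use:
  B0: {p,q,v} / ∅
  B1: {g} / ∅
  B2: {a,p} / {p}
  B3: {a} / ∅
  B4: {q,v} / {q}
  B5: {g} / {p}
  B6: {g,q} / {g}
  B7: {q} / {g,q}
  B8: {g,p} / {g}
  B9: {g} / {g}

Live sets:
  B0: in=∅ out={p,q}
  B1: in={p,q} out={g,p,q}
  B2: in={g,p,q} out={g,p,q}
  B3: in={g,p,q} out={g,p,q}
  B4: in={q} out=∅
  B5: in={p,q} out={g,q}
  B6: in={g,p} out={g,p,q}
  B7: in={g,q} out={g,q}
  B8: in={g,q} out={p,q}
  B9: in={g,p,q} out={p,q}

Conflict graph:
  a — {g,p,q}
  g — {a,p,q}
  p — {a,g,q,v}
  q — {a,g,p,v}
  v — {p,q}

Registers:
  lower bound: {a,g,p,q} mutually conflict ⇒ χ ≥ 4
  assign a→r2 g→r3 p→r0 q→r1 v→r2 — no edge inside a register ⇒ χ ≤ 4
  χ = 4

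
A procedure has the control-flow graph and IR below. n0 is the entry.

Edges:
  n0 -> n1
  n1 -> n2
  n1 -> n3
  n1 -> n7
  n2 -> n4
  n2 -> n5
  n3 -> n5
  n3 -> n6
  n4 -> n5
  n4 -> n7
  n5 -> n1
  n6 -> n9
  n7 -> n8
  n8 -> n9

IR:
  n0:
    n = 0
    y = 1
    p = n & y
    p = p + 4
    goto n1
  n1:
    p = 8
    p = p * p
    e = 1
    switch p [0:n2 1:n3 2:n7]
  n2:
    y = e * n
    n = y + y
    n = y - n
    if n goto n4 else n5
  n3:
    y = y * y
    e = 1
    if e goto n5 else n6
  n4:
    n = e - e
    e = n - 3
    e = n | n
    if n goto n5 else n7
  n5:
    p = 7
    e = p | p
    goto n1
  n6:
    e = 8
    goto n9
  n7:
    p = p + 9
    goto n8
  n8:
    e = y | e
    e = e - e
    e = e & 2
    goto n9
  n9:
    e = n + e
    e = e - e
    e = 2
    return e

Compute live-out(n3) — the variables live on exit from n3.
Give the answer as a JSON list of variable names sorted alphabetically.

Per-block:
  n0 def {n,p,y} use ∅
  n1 def {e,p} use ∅
  n2 def {n,y} use {e,n}
  n3 def {e,y} use {y}
  n4 def {e,n} use {e}
  n5 def {e,p} use ∅
  n6 def {e} use ∅
  n7 def {p} use {p}
  n8 def {e} use {e,y}
  n9 def {e} use {e,n}

Live sets:
  n0: in=∅ out={n,y}
  n1: in={n,y} out={e,n,p,y}
  n2: in={e,n,p} out={e,n,p,y}
  n3: in={n,y} out={n,y}
  n4: in={e,p,y} out={e,n,p,y}
  n5: in={n,y} out={n,y}
  n6: in={n} out={e,n}
  n7: in={e,n,p,y} out={e,n,y}
  n8: in={e,n,y} out={e,n}
  n9: in={e,n} out=∅

live-out(n3) = ["n", "y"]

Answer: ["n", "y"]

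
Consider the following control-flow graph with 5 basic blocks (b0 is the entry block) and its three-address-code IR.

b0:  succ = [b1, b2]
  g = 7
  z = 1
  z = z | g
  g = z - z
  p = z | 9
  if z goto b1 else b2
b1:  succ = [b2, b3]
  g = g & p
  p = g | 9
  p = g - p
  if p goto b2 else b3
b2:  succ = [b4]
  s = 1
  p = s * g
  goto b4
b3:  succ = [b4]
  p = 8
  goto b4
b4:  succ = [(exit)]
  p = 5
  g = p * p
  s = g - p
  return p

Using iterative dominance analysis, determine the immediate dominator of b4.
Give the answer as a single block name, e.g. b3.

idom tree: b1←b0 b2←b0 b3←b1 b4←b0
Dom at joins:
  b2: preds {b0,b1}: {b0} ∩ {b0,b1} = {b0}; idom=b0
  b4: preds {b2,b3}: {b0,b2} ∩ {b0,b1,b3} = {b0}; idom=b0

idom(b4) = b0

Answer: b0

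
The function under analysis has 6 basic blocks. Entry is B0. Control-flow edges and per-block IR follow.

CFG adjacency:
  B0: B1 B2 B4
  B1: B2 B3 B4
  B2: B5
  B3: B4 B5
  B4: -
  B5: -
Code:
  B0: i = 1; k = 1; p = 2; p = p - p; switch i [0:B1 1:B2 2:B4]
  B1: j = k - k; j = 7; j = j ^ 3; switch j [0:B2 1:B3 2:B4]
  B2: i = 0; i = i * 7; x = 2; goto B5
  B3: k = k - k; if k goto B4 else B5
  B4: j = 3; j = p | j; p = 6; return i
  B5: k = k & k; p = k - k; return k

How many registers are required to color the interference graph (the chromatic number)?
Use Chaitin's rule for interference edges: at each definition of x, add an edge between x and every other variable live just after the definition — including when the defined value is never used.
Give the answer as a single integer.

def/use:
  B0: {i,k,p} / ∅
  B1: {j} / {k}
  B2: {i,x} / ∅
  B3: {k} / {k}
  B4: {j,p} / {i,p}
  B5: {k,p} / {k}

Liveness:
  live B0: ∅→{i,k,p}
  live B1: {i,k,p}→{i,k,p}
  live B2: {k}→{k}
  live B3: {i,k,p}→{i,k,p}
  live B4: {i,p}→∅
  live B5: {k}→∅

Interfere edges:
  i — {j,k,p}
  j — {i,k,p}
  k — {i,j,p,x}
  p — {i,j,k}
  x — {k}

Colouring:
  {i,j,k,p} pairwise interfere (4-clique) ⇒ χ ≥ 4
  4-colouring: c0={k}  c1={i,x}  c2={j}  c3={p}
  χ = 4

Answer: 4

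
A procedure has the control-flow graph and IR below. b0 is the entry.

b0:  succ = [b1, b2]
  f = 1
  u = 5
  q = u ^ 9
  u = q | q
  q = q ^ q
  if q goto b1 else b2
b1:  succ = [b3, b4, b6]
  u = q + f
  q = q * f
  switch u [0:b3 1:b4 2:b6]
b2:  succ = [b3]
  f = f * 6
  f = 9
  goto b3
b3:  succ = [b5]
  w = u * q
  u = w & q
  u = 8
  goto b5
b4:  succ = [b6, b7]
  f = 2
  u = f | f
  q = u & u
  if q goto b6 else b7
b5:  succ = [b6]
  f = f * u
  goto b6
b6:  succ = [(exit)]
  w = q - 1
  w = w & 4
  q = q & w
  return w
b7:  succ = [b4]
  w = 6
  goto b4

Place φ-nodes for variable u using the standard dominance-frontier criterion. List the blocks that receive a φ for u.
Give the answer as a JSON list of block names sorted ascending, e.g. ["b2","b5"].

Answer: ["b3", "b4", "b6"]

Working:
idom tree: b1←b0 b2←b0 b3←b0 b4←b1 b5←b3 b6←b0 b7←b4
Dom at joins:
  b3: preds {b1,b2}: {b0,b1} ∩ {b0,b2} = {b0}; idom=b0
  b4: preds {b1,b7}: {b0,b1} ∩ {b0,b1,b4,b7} = {b0,b1}; idom=b1
  b6: preds {b1,b4,b5}: {b0,b1} ∩ {b0,b1,b4} ∩ {b0,b3,b5} = {b0}; idom=b0

DF derivation:
  join b3 pred b1: b1 stop@b0
  join b3 pred b2: b2 stop@b0
  join b4 pred b1: · stop@b1
  join b4 pred b7: b7→b4 stop@b1
  join b6 pred b1: b1 stop@b0
  join b6 pred b4: b4→b1 stop@b0
  join b6 pred b5: b5→b3 stop@b0
  b0 → ∅
  b1 → {b3,b6}
  b2 → {b3}
  b3 → {b6}
  b4 → {b4,b6}
  b5 → {b6}
  b6 → ∅
  b7 → {b4}

φ for u: defs {b0,b1,b3,b4}
  DF⁺ = {b3,b4,b6}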